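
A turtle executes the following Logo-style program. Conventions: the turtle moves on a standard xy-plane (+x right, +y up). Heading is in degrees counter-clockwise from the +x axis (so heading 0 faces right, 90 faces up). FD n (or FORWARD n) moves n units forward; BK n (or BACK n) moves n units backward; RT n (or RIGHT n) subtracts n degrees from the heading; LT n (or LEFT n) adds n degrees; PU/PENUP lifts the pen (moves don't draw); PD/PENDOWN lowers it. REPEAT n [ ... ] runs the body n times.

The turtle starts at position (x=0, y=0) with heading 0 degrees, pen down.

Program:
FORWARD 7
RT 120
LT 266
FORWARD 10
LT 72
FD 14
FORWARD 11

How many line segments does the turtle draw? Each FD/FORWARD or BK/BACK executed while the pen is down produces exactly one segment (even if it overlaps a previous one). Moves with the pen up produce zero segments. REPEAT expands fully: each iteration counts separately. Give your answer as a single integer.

Answer: 4

Derivation:
Executing turtle program step by step:
Start: pos=(0,0), heading=0, pen down
FD 7: (0,0) -> (7,0) [heading=0, draw]
RT 120: heading 0 -> 240
LT 266: heading 240 -> 146
FD 10: (7,0) -> (-1.29,5.592) [heading=146, draw]
LT 72: heading 146 -> 218
FD 14: (-1.29,5.592) -> (-12.323,-3.027) [heading=218, draw]
FD 11: (-12.323,-3.027) -> (-20.991,-9.8) [heading=218, draw]
Final: pos=(-20.991,-9.8), heading=218, 4 segment(s) drawn
Segments drawn: 4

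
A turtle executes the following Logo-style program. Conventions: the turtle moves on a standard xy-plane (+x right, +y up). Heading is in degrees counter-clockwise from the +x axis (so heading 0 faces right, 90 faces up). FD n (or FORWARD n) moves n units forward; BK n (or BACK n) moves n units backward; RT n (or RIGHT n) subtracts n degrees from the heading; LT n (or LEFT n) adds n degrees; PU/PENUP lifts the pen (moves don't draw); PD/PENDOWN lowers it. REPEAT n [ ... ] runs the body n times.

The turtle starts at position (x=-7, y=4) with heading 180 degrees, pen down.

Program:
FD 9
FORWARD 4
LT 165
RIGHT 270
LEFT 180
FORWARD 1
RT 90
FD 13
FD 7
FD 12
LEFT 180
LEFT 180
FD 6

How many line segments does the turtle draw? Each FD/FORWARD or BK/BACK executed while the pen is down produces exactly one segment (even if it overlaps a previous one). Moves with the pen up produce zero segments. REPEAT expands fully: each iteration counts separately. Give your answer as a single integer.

Answer: 7

Derivation:
Executing turtle program step by step:
Start: pos=(-7,4), heading=180, pen down
FD 9: (-7,4) -> (-16,4) [heading=180, draw]
FD 4: (-16,4) -> (-20,4) [heading=180, draw]
LT 165: heading 180 -> 345
RT 270: heading 345 -> 75
LT 180: heading 75 -> 255
FD 1: (-20,4) -> (-20.259,3.034) [heading=255, draw]
RT 90: heading 255 -> 165
FD 13: (-20.259,3.034) -> (-32.816,6.399) [heading=165, draw]
FD 7: (-32.816,6.399) -> (-39.577,8.21) [heading=165, draw]
FD 12: (-39.577,8.21) -> (-51.168,11.316) [heading=165, draw]
LT 180: heading 165 -> 345
LT 180: heading 345 -> 165
FD 6: (-51.168,11.316) -> (-56.964,12.869) [heading=165, draw]
Final: pos=(-56.964,12.869), heading=165, 7 segment(s) drawn
Segments drawn: 7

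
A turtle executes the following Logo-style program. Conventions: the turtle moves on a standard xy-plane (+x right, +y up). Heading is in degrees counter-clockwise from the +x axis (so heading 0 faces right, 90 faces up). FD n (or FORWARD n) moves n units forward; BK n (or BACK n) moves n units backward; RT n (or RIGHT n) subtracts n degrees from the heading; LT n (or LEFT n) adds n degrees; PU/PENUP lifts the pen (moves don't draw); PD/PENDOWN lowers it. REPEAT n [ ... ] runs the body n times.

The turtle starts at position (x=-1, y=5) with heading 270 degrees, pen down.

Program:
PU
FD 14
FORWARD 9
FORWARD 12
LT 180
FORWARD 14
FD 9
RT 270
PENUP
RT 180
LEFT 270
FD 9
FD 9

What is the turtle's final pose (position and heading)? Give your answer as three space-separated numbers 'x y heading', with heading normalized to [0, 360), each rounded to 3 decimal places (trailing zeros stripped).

Executing turtle program step by step:
Start: pos=(-1,5), heading=270, pen down
PU: pen up
FD 14: (-1,5) -> (-1,-9) [heading=270, move]
FD 9: (-1,-9) -> (-1,-18) [heading=270, move]
FD 12: (-1,-18) -> (-1,-30) [heading=270, move]
LT 180: heading 270 -> 90
FD 14: (-1,-30) -> (-1,-16) [heading=90, move]
FD 9: (-1,-16) -> (-1,-7) [heading=90, move]
RT 270: heading 90 -> 180
PU: pen up
RT 180: heading 180 -> 0
LT 270: heading 0 -> 270
FD 9: (-1,-7) -> (-1,-16) [heading=270, move]
FD 9: (-1,-16) -> (-1,-25) [heading=270, move]
Final: pos=(-1,-25), heading=270, 0 segment(s) drawn

Answer: -1 -25 270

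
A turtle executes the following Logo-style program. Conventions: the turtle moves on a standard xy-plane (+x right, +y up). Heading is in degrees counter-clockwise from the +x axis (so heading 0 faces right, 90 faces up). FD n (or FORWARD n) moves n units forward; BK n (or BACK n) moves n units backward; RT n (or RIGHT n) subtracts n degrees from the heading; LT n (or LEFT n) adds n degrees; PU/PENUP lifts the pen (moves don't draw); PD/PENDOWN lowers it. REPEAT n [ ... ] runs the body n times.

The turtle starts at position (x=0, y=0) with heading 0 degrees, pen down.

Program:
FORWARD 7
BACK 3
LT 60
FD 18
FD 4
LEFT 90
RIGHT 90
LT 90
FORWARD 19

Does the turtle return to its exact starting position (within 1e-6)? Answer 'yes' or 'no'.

Answer: no

Derivation:
Executing turtle program step by step:
Start: pos=(0,0), heading=0, pen down
FD 7: (0,0) -> (7,0) [heading=0, draw]
BK 3: (7,0) -> (4,0) [heading=0, draw]
LT 60: heading 0 -> 60
FD 18: (4,0) -> (13,15.588) [heading=60, draw]
FD 4: (13,15.588) -> (15,19.053) [heading=60, draw]
LT 90: heading 60 -> 150
RT 90: heading 150 -> 60
LT 90: heading 60 -> 150
FD 19: (15,19.053) -> (-1.454,28.553) [heading=150, draw]
Final: pos=(-1.454,28.553), heading=150, 5 segment(s) drawn

Start position: (0, 0)
Final position: (-1.454, 28.553)
Distance = 28.59; >= 1e-6 -> NOT closed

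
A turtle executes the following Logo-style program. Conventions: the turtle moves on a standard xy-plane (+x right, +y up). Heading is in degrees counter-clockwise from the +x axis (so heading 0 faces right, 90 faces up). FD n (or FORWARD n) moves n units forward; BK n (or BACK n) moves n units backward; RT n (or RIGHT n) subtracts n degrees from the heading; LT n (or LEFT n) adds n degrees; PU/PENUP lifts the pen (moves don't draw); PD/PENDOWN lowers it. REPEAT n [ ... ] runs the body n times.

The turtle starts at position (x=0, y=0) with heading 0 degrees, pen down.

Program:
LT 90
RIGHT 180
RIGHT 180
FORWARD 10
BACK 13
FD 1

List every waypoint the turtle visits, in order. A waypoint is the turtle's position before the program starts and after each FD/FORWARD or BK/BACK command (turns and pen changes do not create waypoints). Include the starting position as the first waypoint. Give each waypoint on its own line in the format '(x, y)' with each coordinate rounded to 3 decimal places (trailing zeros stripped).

Answer: (0, 0)
(0, 10)
(0, -3)
(0, -2)

Derivation:
Executing turtle program step by step:
Start: pos=(0,0), heading=0, pen down
LT 90: heading 0 -> 90
RT 180: heading 90 -> 270
RT 180: heading 270 -> 90
FD 10: (0,0) -> (0,10) [heading=90, draw]
BK 13: (0,10) -> (0,-3) [heading=90, draw]
FD 1: (0,-3) -> (0,-2) [heading=90, draw]
Final: pos=(0,-2), heading=90, 3 segment(s) drawn
Waypoints (4 total):
(0, 0)
(0, 10)
(0, -3)
(0, -2)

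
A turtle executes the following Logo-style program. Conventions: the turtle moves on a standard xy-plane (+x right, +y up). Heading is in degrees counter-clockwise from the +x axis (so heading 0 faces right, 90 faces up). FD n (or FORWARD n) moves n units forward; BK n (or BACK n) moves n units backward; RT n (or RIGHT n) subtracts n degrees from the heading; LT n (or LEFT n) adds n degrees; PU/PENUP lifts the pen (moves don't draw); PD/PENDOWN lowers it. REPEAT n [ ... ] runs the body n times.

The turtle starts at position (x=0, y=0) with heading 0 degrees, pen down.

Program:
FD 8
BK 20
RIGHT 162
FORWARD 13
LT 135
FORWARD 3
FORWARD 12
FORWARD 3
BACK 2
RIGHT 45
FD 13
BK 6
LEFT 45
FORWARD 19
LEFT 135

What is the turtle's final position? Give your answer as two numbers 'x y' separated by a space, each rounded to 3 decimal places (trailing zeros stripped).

Executing turtle program step by step:
Start: pos=(0,0), heading=0, pen down
FD 8: (0,0) -> (8,0) [heading=0, draw]
BK 20: (8,0) -> (-12,0) [heading=0, draw]
RT 162: heading 0 -> 198
FD 13: (-12,0) -> (-24.364,-4.017) [heading=198, draw]
LT 135: heading 198 -> 333
FD 3: (-24.364,-4.017) -> (-21.691,-5.379) [heading=333, draw]
FD 12: (-21.691,-5.379) -> (-10.999,-10.827) [heading=333, draw]
FD 3: (-10.999,-10.827) -> (-8.326,-12.189) [heading=333, draw]
BK 2: (-8.326,-12.189) -> (-10.108,-11.281) [heading=333, draw]
RT 45: heading 333 -> 288
FD 13: (-10.108,-11.281) -> (-6.09,-23.645) [heading=288, draw]
BK 6: (-6.09,-23.645) -> (-7.945,-17.938) [heading=288, draw]
LT 45: heading 288 -> 333
FD 19: (-7.945,-17.938) -> (8.985,-26.564) [heading=333, draw]
LT 135: heading 333 -> 108
Final: pos=(8.985,-26.564), heading=108, 10 segment(s) drawn

Answer: 8.985 -26.564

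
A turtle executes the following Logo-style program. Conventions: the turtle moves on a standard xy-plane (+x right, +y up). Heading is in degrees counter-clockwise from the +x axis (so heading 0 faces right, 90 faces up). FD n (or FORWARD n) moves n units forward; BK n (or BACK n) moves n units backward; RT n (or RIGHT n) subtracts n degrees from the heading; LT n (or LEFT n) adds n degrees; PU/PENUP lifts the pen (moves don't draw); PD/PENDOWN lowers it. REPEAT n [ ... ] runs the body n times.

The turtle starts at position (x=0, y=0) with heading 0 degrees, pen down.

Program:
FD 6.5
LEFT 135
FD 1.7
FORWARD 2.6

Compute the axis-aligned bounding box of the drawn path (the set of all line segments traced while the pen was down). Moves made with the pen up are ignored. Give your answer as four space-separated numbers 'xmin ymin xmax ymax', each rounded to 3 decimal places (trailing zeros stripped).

Executing turtle program step by step:
Start: pos=(0,0), heading=0, pen down
FD 6.5: (0,0) -> (6.5,0) [heading=0, draw]
LT 135: heading 0 -> 135
FD 1.7: (6.5,0) -> (5.298,1.202) [heading=135, draw]
FD 2.6: (5.298,1.202) -> (3.459,3.041) [heading=135, draw]
Final: pos=(3.459,3.041), heading=135, 3 segment(s) drawn

Segment endpoints: x in {0, 3.459, 5.298, 6.5}, y in {0, 1.202, 3.041}
xmin=0, ymin=0, xmax=6.5, ymax=3.041

Answer: 0 0 6.5 3.041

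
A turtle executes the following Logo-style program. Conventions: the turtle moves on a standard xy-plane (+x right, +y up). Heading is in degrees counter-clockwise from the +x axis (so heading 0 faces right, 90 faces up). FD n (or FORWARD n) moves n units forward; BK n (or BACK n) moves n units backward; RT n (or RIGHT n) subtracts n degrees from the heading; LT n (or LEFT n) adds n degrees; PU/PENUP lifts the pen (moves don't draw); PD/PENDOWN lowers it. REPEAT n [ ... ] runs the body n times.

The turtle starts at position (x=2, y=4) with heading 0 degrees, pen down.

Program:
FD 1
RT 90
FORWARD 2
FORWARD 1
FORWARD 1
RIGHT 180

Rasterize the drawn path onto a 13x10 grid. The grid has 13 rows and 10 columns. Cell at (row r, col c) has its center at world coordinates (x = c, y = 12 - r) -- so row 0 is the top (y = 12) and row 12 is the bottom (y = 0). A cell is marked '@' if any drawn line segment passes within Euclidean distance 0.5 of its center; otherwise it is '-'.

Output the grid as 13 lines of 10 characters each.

Answer: ----------
----------
----------
----------
----------
----------
----------
----------
--@@------
---@------
---@------
---@------
---@------

Derivation:
Segment 0: (2,4) -> (3,4)
Segment 1: (3,4) -> (3,2)
Segment 2: (3,2) -> (3,1)
Segment 3: (3,1) -> (3,0)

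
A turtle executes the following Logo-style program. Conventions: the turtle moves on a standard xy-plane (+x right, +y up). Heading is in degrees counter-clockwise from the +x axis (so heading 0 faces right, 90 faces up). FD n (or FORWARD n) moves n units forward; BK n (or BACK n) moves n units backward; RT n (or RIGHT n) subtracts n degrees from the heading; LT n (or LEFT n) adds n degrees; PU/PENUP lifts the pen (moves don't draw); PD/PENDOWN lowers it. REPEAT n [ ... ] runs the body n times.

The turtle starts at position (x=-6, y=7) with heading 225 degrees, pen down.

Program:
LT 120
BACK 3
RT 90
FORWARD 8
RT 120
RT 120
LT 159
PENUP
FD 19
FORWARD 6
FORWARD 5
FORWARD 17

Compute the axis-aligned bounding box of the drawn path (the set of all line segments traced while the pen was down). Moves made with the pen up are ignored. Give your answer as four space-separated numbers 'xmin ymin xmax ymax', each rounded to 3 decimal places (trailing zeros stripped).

Answer: -10.968 0.049 -6 7.776

Derivation:
Executing turtle program step by step:
Start: pos=(-6,7), heading=225, pen down
LT 120: heading 225 -> 345
BK 3: (-6,7) -> (-8.898,7.776) [heading=345, draw]
RT 90: heading 345 -> 255
FD 8: (-8.898,7.776) -> (-10.968,0.049) [heading=255, draw]
RT 120: heading 255 -> 135
RT 120: heading 135 -> 15
LT 159: heading 15 -> 174
PU: pen up
FD 19: (-10.968,0.049) -> (-29.864,2.035) [heading=174, move]
FD 6: (-29.864,2.035) -> (-35.831,2.662) [heading=174, move]
FD 5: (-35.831,2.662) -> (-40.804,3.185) [heading=174, move]
FD 17: (-40.804,3.185) -> (-57.711,4.962) [heading=174, move]
Final: pos=(-57.711,4.962), heading=174, 2 segment(s) drawn

Segment endpoints: x in {-10.968, -8.898, -6}, y in {0.049, 7, 7.776}
xmin=-10.968, ymin=0.049, xmax=-6, ymax=7.776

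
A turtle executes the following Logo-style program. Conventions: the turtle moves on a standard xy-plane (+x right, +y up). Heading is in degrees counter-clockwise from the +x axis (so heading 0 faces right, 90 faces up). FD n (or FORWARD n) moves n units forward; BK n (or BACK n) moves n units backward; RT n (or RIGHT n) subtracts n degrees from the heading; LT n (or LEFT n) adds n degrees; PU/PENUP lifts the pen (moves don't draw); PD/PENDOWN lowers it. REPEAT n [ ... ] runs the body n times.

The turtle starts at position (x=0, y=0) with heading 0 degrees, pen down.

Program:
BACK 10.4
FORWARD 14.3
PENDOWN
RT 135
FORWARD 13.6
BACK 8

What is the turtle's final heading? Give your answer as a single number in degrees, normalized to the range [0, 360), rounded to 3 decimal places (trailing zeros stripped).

Answer: 225

Derivation:
Executing turtle program step by step:
Start: pos=(0,0), heading=0, pen down
BK 10.4: (0,0) -> (-10.4,0) [heading=0, draw]
FD 14.3: (-10.4,0) -> (3.9,0) [heading=0, draw]
PD: pen down
RT 135: heading 0 -> 225
FD 13.6: (3.9,0) -> (-5.717,-9.617) [heading=225, draw]
BK 8: (-5.717,-9.617) -> (-0.06,-3.96) [heading=225, draw]
Final: pos=(-0.06,-3.96), heading=225, 4 segment(s) drawn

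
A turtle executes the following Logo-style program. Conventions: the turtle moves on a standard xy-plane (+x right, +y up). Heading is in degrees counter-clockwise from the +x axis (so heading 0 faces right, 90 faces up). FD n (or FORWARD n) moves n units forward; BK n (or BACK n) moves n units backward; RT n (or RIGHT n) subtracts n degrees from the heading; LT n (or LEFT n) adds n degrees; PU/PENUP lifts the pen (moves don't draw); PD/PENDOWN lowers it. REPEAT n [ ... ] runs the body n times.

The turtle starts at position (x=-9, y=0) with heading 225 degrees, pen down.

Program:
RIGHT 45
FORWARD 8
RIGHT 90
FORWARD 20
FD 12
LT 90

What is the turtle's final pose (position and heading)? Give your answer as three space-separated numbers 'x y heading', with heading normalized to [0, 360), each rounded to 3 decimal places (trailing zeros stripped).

Executing turtle program step by step:
Start: pos=(-9,0), heading=225, pen down
RT 45: heading 225 -> 180
FD 8: (-9,0) -> (-17,0) [heading=180, draw]
RT 90: heading 180 -> 90
FD 20: (-17,0) -> (-17,20) [heading=90, draw]
FD 12: (-17,20) -> (-17,32) [heading=90, draw]
LT 90: heading 90 -> 180
Final: pos=(-17,32), heading=180, 3 segment(s) drawn

Answer: -17 32 180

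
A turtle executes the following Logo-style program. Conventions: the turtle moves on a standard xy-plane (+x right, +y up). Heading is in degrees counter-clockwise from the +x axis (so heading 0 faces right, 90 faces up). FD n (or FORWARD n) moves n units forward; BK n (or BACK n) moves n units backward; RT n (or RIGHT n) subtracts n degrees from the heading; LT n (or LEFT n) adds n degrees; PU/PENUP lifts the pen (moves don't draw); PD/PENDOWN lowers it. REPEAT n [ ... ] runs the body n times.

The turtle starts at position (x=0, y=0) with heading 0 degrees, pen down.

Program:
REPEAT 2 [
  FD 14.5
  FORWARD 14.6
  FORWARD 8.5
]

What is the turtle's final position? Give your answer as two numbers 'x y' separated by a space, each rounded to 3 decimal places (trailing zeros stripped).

Answer: 75.2 0

Derivation:
Executing turtle program step by step:
Start: pos=(0,0), heading=0, pen down
REPEAT 2 [
  -- iteration 1/2 --
  FD 14.5: (0,0) -> (14.5,0) [heading=0, draw]
  FD 14.6: (14.5,0) -> (29.1,0) [heading=0, draw]
  FD 8.5: (29.1,0) -> (37.6,0) [heading=0, draw]
  -- iteration 2/2 --
  FD 14.5: (37.6,0) -> (52.1,0) [heading=0, draw]
  FD 14.6: (52.1,0) -> (66.7,0) [heading=0, draw]
  FD 8.5: (66.7,0) -> (75.2,0) [heading=0, draw]
]
Final: pos=(75.2,0), heading=0, 6 segment(s) drawn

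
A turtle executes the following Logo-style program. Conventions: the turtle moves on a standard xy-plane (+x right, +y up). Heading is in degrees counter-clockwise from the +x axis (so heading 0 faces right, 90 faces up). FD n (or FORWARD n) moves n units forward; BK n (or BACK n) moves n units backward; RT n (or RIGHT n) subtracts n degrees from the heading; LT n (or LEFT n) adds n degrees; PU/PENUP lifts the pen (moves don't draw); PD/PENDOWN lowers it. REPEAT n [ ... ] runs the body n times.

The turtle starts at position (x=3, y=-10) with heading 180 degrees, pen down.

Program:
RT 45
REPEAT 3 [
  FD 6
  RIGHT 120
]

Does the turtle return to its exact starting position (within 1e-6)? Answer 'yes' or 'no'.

Answer: yes

Derivation:
Executing turtle program step by step:
Start: pos=(3,-10), heading=180, pen down
RT 45: heading 180 -> 135
REPEAT 3 [
  -- iteration 1/3 --
  FD 6: (3,-10) -> (-1.243,-5.757) [heading=135, draw]
  RT 120: heading 135 -> 15
  -- iteration 2/3 --
  FD 6: (-1.243,-5.757) -> (4.553,-4.204) [heading=15, draw]
  RT 120: heading 15 -> 255
  -- iteration 3/3 --
  FD 6: (4.553,-4.204) -> (3,-10) [heading=255, draw]
  RT 120: heading 255 -> 135
]
Final: pos=(3,-10), heading=135, 3 segment(s) drawn

Start position: (3, -10)
Final position: (3, -10)
Distance = 0; < 1e-6 -> CLOSED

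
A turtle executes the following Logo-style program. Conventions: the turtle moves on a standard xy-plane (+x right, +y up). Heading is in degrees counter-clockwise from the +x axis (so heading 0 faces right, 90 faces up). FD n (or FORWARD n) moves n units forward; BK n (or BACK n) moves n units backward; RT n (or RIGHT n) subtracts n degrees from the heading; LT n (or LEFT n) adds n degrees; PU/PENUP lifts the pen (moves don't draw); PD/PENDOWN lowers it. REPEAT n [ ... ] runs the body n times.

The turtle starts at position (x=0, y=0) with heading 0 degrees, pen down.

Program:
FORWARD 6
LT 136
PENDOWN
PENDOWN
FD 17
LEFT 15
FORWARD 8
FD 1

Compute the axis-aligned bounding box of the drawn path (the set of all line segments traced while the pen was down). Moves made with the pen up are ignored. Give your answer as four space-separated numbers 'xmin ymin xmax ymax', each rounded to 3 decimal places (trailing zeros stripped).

Executing turtle program step by step:
Start: pos=(0,0), heading=0, pen down
FD 6: (0,0) -> (6,0) [heading=0, draw]
LT 136: heading 0 -> 136
PD: pen down
PD: pen down
FD 17: (6,0) -> (-6.229,11.809) [heading=136, draw]
LT 15: heading 136 -> 151
FD 8: (-6.229,11.809) -> (-13.226,15.688) [heading=151, draw]
FD 1: (-13.226,15.688) -> (-14.1,16.172) [heading=151, draw]
Final: pos=(-14.1,16.172), heading=151, 4 segment(s) drawn

Segment endpoints: x in {-14.1, -13.226, -6.229, 0, 6}, y in {0, 11.809, 15.688, 16.172}
xmin=-14.1, ymin=0, xmax=6, ymax=16.172

Answer: -14.1 0 6 16.172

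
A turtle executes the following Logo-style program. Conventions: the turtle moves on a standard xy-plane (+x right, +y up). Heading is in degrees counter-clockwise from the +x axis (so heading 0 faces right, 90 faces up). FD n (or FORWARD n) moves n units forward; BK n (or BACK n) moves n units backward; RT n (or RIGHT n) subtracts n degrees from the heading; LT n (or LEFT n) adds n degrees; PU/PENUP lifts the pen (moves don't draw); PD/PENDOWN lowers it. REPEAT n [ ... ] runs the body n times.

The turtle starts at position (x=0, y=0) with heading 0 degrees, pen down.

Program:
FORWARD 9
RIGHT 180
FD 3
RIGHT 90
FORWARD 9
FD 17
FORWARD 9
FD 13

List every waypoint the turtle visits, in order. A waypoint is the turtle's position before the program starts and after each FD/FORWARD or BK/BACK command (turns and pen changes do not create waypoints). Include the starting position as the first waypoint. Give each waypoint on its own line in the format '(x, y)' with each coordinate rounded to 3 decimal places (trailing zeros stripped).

Answer: (0, 0)
(9, 0)
(6, 0)
(6, 9)
(6, 26)
(6, 35)
(6, 48)

Derivation:
Executing turtle program step by step:
Start: pos=(0,0), heading=0, pen down
FD 9: (0,0) -> (9,0) [heading=0, draw]
RT 180: heading 0 -> 180
FD 3: (9,0) -> (6,0) [heading=180, draw]
RT 90: heading 180 -> 90
FD 9: (6,0) -> (6,9) [heading=90, draw]
FD 17: (6,9) -> (6,26) [heading=90, draw]
FD 9: (6,26) -> (6,35) [heading=90, draw]
FD 13: (6,35) -> (6,48) [heading=90, draw]
Final: pos=(6,48), heading=90, 6 segment(s) drawn
Waypoints (7 total):
(0, 0)
(9, 0)
(6, 0)
(6, 9)
(6, 26)
(6, 35)
(6, 48)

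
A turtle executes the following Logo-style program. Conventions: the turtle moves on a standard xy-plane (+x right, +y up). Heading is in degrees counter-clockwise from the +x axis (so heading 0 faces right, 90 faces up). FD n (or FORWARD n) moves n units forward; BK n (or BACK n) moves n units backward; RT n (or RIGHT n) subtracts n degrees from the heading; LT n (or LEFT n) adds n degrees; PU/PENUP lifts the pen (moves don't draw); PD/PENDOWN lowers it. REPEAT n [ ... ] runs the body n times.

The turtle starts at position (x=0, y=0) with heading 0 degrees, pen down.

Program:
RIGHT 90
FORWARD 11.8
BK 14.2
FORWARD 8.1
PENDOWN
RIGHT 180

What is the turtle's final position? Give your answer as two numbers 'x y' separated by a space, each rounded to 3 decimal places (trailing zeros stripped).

Answer: 0 -5.7

Derivation:
Executing turtle program step by step:
Start: pos=(0,0), heading=0, pen down
RT 90: heading 0 -> 270
FD 11.8: (0,0) -> (0,-11.8) [heading=270, draw]
BK 14.2: (0,-11.8) -> (0,2.4) [heading=270, draw]
FD 8.1: (0,2.4) -> (0,-5.7) [heading=270, draw]
PD: pen down
RT 180: heading 270 -> 90
Final: pos=(0,-5.7), heading=90, 3 segment(s) drawn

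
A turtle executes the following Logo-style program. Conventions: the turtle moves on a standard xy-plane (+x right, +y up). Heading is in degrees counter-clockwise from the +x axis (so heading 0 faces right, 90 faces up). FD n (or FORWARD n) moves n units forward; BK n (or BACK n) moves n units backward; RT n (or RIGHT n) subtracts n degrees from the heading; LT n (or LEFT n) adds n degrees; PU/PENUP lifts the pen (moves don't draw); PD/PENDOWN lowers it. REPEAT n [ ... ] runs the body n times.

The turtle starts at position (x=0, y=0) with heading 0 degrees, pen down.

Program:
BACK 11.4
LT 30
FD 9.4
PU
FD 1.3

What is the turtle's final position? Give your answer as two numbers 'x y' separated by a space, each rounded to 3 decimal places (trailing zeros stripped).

Answer: -2.134 5.35

Derivation:
Executing turtle program step by step:
Start: pos=(0,0), heading=0, pen down
BK 11.4: (0,0) -> (-11.4,0) [heading=0, draw]
LT 30: heading 0 -> 30
FD 9.4: (-11.4,0) -> (-3.259,4.7) [heading=30, draw]
PU: pen up
FD 1.3: (-3.259,4.7) -> (-2.134,5.35) [heading=30, move]
Final: pos=(-2.134,5.35), heading=30, 2 segment(s) drawn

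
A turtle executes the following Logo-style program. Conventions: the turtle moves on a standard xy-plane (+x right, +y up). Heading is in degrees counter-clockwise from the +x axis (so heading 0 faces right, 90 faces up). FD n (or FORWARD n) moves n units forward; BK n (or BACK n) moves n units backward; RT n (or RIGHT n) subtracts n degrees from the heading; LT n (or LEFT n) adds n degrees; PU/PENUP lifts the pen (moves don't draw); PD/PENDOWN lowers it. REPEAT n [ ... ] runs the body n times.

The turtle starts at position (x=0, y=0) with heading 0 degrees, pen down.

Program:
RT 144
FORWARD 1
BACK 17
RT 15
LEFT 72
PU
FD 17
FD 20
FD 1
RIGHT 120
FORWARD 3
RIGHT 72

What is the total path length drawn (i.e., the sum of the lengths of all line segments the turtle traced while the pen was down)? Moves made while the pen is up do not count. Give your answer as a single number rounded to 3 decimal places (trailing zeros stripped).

Executing turtle program step by step:
Start: pos=(0,0), heading=0, pen down
RT 144: heading 0 -> 216
FD 1: (0,0) -> (-0.809,-0.588) [heading=216, draw]
BK 17: (-0.809,-0.588) -> (12.944,9.405) [heading=216, draw]
RT 15: heading 216 -> 201
LT 72: heading 201 -> 273
PU: pen up
FD 17: (12.944,9.405) -> (13.834,-7.572) [heading=273, move]
FD 20: (13.834,-7.572) -> (14.881,-27.545) [heading=273, move]
FD 1: (14.881,-27.545) -> (14.933,-28.543) [heading=273, move]
RT 120: heading 273 -> 153
FD 3: (14.933,-28.543) -> (12.26,-27.181) [heading=153, move]
RT 72: heading 153 -> 81
Final: pos=(12.26,-27.181), heading=81, 2 segment(s) drawn

Segment lengths:
  seg 1: (0,0) -> (-0.809,-0.588), length = 1
  seg 2: (-0.809,-0.588) -> (12.944,9.405), length = 17
Total = 18

Answer: 18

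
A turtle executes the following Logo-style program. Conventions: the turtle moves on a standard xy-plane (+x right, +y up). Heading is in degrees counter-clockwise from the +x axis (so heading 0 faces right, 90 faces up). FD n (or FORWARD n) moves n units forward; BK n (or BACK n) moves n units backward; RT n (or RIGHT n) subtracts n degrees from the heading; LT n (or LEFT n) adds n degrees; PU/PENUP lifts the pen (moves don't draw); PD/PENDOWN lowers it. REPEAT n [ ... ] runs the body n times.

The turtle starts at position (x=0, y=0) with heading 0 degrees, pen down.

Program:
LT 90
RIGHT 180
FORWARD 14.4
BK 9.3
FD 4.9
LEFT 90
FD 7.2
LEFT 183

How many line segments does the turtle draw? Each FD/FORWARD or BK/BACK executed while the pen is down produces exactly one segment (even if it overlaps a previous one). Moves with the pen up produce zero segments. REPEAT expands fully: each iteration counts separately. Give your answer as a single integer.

Answer: 4

Derivation:
Executing turtle program step by step:
Start: pos=(0,0), heading=0, pen down
LT 90: heading 0 -> 90
RT 180: heading 90 -> 270
FD 14.4: (0,0) -> (0,-14.4) [heading=270, draw]
BK 9.3: (0,-14.4) -> (0,-5.1) [heading=270, draw]
FD 4.9: (0,-5.1) -> (0,-10) [heading=270, draw]
LT 90: heading 270 -> 0
FD 7.2: (0,-10) -> (7.2,-10) [heading=0, draw]
LT 183: heading 0 -> 183
Final: pos=(7.2,-10), heading=183, 4 segment(s) drawn
Segments drawn: 4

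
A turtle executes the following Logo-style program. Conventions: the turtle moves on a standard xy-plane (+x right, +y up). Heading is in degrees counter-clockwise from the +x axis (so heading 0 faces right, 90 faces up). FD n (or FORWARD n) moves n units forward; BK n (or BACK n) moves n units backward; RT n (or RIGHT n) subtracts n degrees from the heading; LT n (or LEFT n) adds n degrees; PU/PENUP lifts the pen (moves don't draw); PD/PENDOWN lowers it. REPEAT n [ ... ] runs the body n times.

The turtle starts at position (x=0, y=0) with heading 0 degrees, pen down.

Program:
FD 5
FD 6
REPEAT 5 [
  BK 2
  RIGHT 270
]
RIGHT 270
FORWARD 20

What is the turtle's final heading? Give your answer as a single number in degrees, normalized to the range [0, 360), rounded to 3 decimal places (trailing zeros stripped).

Executing turtle program step by step:
Start: pos=(0,0), heading=0, pen down
FD 5: (0,0) -> (5,0) [heading=0, draw]
FD 6: (5,0) -> (11,0) [heading=0, draw]
REPEAT 5 [
  -- iteration 1/5 --
  BK 2: (11,0) -> (9,0) [heading=0, draw]
  RT 270: heading 0 -> 90
  -- iteration 2/5 --
  BK 2: (9,0) -> (9,-2) [heading=90, draw]
  RT 270: heading 90 -> 180
  -- iteration 3/5 --
  BK 2: (9,-2) -> (11,-2) [heading=180, draw]
  RT 270: heading 180 -> 270
  -- iteration 4/5 --
  BK 2: (11,-2) -> (11,0) [heading=270, draw]
  RT 270: heading 270 -> 0
  -- iteration 5/5 --
  BK 2: (11,0) -> (9,0) [heading=0, draw]
  RT 270: heading 0 -> 90
]
RT 270: heading 90 -> 180
FD 20: (9,0) -> (-11,0) [heading=180, draw]
Final: pos=(-11,0), heading=180, 8 segment(s) drawn

Answer: 180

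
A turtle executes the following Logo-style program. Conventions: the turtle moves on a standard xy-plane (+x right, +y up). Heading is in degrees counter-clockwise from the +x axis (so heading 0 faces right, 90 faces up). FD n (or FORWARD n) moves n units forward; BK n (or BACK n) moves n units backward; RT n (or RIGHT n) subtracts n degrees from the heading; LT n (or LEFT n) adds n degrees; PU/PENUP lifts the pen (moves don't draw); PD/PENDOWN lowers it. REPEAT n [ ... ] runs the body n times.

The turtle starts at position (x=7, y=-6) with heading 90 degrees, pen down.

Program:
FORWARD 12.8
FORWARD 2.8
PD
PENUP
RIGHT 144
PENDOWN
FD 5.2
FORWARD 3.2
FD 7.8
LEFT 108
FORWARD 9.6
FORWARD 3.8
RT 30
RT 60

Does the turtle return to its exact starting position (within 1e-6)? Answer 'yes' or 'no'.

Executing turtle program step by step:
Start: pos=(7,-6), heading=90, pen down
FD 12.8: (7,-6) -> (7,6.8) [heading=90, draw]
FD 2.8: (7,6.8) -> (7,9.6) [heading=90, draw]
PD: pen down
PU: pen up
RT 144: heading 90 -> 306
PD: pen down
FD 5.2: (7,9.6) -> (10.056,5.393) [heading=306, draw]
FD 3.2: (10.056,5.393) -> (11.937,2.804) [heading=306, draw]
FD 7.8: (11.937,2.804) -> (16.522,-3.506) [heading=306, draw]
LT 108: heading 306 -> 54
FD 9.6: (16.522,-3.506) -> (22.165,4.26) [heading=54, draw]
FD 3.8: (22.165,4.26) -> (24.398,7.335) [heading=54, draw]
RT 30: heading 54 -> 24
RT 60: heading 24 -> 324
Final: pos=(24.398,7.335), heading=324, 7 segment(s) drawn

Start position: (7, -6)
Final position: (24.398, 7.335)
Distance = 21.921; >= 1e-6 -> NOT closed

Answer: no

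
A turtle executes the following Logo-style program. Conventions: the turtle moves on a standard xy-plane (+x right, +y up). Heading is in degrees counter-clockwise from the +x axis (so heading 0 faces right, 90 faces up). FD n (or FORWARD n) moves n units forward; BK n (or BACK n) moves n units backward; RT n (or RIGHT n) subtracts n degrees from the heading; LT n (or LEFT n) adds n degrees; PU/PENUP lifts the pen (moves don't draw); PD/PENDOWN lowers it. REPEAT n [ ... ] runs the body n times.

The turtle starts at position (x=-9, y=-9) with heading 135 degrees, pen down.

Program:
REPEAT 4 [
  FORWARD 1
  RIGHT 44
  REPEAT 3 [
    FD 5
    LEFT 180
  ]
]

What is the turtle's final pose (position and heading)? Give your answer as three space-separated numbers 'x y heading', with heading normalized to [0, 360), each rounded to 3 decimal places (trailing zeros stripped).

Executing turtle program step by step:
Start: pos=(-9,-9), heading=135, pen down
REPEAT 4 [
  -- iteration 1/4 --
  FD 1: (-9,-9) -> (-9.707,-8.293) [heading=135, draw]
  RT 44: heading 135 -> 91
  REPEAT 3 [
    -- iteration 1/3 --
    FD 5: (-9.707,-8.293) -> (-9.794,-3.294) [heading=91, draw]
    LT 180: heading 91 -> 271
    -- iteration 2/3 --
    FD 5: (-9.794,-3.294) -> (-9.707,-8.293) [heading=271, draw]
    LT 180: heading 271 -> 91
    -- iteration 3/3 --
    FD 5: (-9.707,-8.293) -> (-9.794,-3.294) [heading=91, draw]
    LT 180: heading 91 -> 271
  ]
  -- iteration 2/4 --
  FD 1: (-9.794,-3.294) -> (-9.777,-4.294) [heading=271, draw]
  RT 44: heading 271 -> 227
  REPEAT 3 [
    -- iteration 1/3 --
    FD 5: (-9.777,-4.294) -> (-13.187,-7.95) [heading=227, draw]
    LT 180: heading 227 -> 47
    -- iteration 2/3 --
    FD 5: (-13.187,-7.95) -> (-9.777,-4.294) [heading=47, draw]
    LT 180: heading 47 -> 227
    -- iteration 3/3 --
    FD 5: (-9.777,-4.294) -> (-13.187,-7.95) [heading=227, draw]
    LT 180: heading 227 -> 47
  ]
  -- iteration 3/4 --
  FD 1: (-13.187,-7.95) -> (-12.505,-7.219) [heading=47, draw]
  RT 44: heading 47 -> 3
  REPEAT 3 [
    -- iteration 1/3 --
    FD 5: (-12.505,-7.219) -> (-7.512,-6.957) [heading=3, draw]
    LT 180: heading 3 -> 183
    -- iteration 2/3 --
    FD 5: (-7.512,-6.957) -> (-12.505,-7.219) [heading=183, draw]
    LT 180: heading 183 -> 3
    -- iteration 3/3 --
    FD 5: (-12.505,-7.219) -> (-7.512,-6.957) [heading=3, draw]
    LT 180: heading 3 -> 183
  ]
  -- iteration 4/4 --
  FD 1: (-7.512,-6.957) -> (-8.51,-7.01) [heading=183, draw]
  RT 44: heading 183 -> 139
  REPEAT 3 [
    -- iteration 1/3 --
    FD 5: (-8.51,-7.01) -> (-12.284,-3.729) [heading=139, draw]
    LT 180: heading 139 -> 319
    -- iteration 2/3 --
    FD 5: (-12.284,-3.729) -> (-8.51,-7.01) [heading=319, draw]
    LT 180: heading 319 -> 139
    -- iteration 3/3 --
    FD 5: (-8.51,-7.01) -> (-12.284,-3.729) [heading=139, draw]
    LT 180: heading 139 -> 319
  ]
]
Final: pos=(-12.284,-3.729), heading=319, 16 segment(s) drawn

Answer: -12.284 -3.729 319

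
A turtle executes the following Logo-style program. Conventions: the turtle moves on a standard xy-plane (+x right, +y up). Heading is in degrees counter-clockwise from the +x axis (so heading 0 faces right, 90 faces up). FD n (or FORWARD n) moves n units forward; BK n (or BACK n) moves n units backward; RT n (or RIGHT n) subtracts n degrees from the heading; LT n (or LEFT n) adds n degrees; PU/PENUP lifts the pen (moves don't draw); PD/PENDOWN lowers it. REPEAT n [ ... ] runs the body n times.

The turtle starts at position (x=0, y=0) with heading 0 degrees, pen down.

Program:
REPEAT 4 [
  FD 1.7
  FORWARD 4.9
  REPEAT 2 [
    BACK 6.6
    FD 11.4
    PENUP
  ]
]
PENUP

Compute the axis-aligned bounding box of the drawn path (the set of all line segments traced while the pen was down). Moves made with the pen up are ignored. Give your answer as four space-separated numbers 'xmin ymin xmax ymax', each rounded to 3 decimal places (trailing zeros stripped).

Answer: 0 0 11.4 0

Derivation:
Executing turtle program step by step:
Start: pos=(0,0), heading=0, pen down
REPEAT 4 [
  -- iteration 1/4 --
  FD 1.7: (0,0) -> (1.7,0) [heading=0, draw]
  FD 4.9: (1.7,0) -> (6.6,0) [heading=0, draw]
  REPEAT 2 [
    -- iteration 1/2 --
    BK 6.6: (6.6,0) -> (0,0) [heading=0, draw]
    FD 11.4: (0,0) -> (11.4,0) [heading=0, draw]
    PU: pen up
    -- iteration 2/2 --
    BK 6.6: (11.4,0) -> (4.8,0) [heading=0, move]
    FD 11.4: (4.8,0) -> (16.2,0) [heading=0, move]
    PU: pen up
  ]
  -- iteration 2/4 --
  FD 1.7: (16.2,0) -> (17.9,0) [heading=0, move]
  FD 4.9: (17.9,0) -> (22.8,0) [heading=0, move]
  REPEAT 2 [
    -- iteration 1/2 --
    BK 6.6: (22.8,0) -> (16.2,0) [heading=0, move]
    FD 11.4: (16.2,0) -> (27.6,0) [heading=0, move]
    PU: pen up
    -- iteration 2/2 --
    BK 6.6: (27.6,0) -> (21,0) [heading=0, move]
    FD 11.4: (21,0) -> (32.4,0) [heading=0, move]
    PU: pen up
  ]
  -- iteration 3/4 --
  FD 1.7: (32.4,0) -> (34.1,0) [heading=0, move]
  FD 4.9: (34.1,0) -> (39,0) [heading=0, move]
  REPEAT 2 [
    -- iteration 1/2 --
    BK 6.6: (39,0) -> (32.4,0) [heading=0, move]
    FD 11.4: (32.4,0) -> (43.8,0) [heading=0, move]
    PU: pen up
    -- iteration 2/2 --
    BK 6.6: (43.8,0) -> (37.2,0) [heading=0, move]
    FD 11.4: (37.2,0) -> (48.6,0) [heading=0, move]
    PU: pen up
  ]
  -- iteration 4/4 --
  FD 1.7: (48.6,0) -> (50.3,0) [heading=0, move]
  FD 4.9: (50.3,0) -> (55.2,0) [heading=0, move]
  REPEAT 2 [
    -- iteration 1/2 --
    BK 6.6: (55.2,0) -> (48.6,0) [heading=0, move]
    FD 11.4: (48.6,0) -> (60,0) [heading=0, move]
    PU: pen up
    -- iteration 2/2 --
    BK 6.6: (60,0) -> (53.4,0) [heading=0, move]
    FD 11.4: (53.4,0) -> (64.8,0) [heading=0, move]
    PU: pen up
  ]
]
PU: pen up
Final: pos=(64.8,0), heading=0, 4 segment(s) drawn

Segment endpoints: x in {0, 0, 1.7, 6.6, 11.4}, y in {0}
xmin=0, ymin=0, xmax=11.4, ymax=0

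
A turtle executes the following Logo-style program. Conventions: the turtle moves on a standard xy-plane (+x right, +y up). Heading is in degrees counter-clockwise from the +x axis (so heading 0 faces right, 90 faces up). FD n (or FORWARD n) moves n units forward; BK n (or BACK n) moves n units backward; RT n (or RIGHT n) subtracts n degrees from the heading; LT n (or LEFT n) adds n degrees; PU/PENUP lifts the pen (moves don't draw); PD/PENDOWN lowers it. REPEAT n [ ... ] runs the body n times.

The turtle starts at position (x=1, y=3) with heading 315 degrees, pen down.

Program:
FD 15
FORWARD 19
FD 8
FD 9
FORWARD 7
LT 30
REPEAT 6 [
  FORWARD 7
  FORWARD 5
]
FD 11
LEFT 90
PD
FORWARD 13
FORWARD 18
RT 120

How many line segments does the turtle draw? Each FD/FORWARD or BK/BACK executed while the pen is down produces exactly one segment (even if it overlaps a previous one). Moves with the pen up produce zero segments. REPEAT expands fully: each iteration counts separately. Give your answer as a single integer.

Answer: 20

Derivation:
Executing turtle program step by step:
Start: pos=(1,3), heading=315, pen down
FD 15: (1,3) -> (11.607,-7.607) [heading=315, draw]
FD 19: (11.607,-7.607) -> (25.042,-21.042) [heading=315, draw]
FD 8: (25.042,-21.042) -> (30.698,-26.698) [heading=315, draw]
FD 9: (30.698,-26.698) -> (37.062,-33.062) [heading=315, draw]
FD 7: (37.062,-33.062) -> (42.012,-38.012) [heading=315, draw]
LT 30: heading 315 -> 345
REPEAT 6 [
  -- iteration 1/6 --
  FD 7: (42.012,-38.012) -> (48.774,-39.824) [heading=345, draw]
  FD 5: (48.774,-39.824) -> (53.603,-41.118) [heading=345, draw]
  -- iteration 2/6 --
  FD 7: (53.603,-41.118) -> (60.365,-42.93) [heading=345, draw]
  FD 5: (60.365,-42.93) -> (65.194,-44.224) [heading=345, draw]
  -- iteration 3/6 --
  FD 7: (65.194,-44.224) -> (71.956,-46.036) [heading=345, draw]
  FD 5: (71.956,-46.036) -> (76.786,-47.33) [heading=345, draw]
  -- iteration 4/6 --
  FD 7: (76.786,-47.33) -> (83.547,-49.141) [heading=345, draw]
  FD 5: (83.547,-49.141) -> (88.377,-50.436) [heading=345, draw]
  -- iteration 5/6 --
  FD 7: (88.377,-50.436) -> (95.138,-52.247) [heading=345, draw]
  FD 5: (95.138,-52.247) -> (99.968,-53.541) [heading=345, draw]
  -- iteration 6/6 --
  FD 7: (99.968,-53.541) -> (106.729,-55.353) [heading=345, draw]
  FD 5: (106.729,-55.353) -> (111.559,-56.647) [heading=345, draw]
]
FD 11: (111.559,-56.647) -> (122.184,-59.494) [heading=345, draw]
LT 90: heading 345 -> 75
PD: pen down
FD 13: (122.184,-59.494) -> (125.549,-46.937) [heading=75, draw]
FD 18: (125.549,-46.937) -> (130.207,-29.55) [heading=75, draw]
RT 120: heading 75 -> 315
Final: pos=(130.207,-29.55), heading=315, 20 segment(s) drawn
Segments drawn: 20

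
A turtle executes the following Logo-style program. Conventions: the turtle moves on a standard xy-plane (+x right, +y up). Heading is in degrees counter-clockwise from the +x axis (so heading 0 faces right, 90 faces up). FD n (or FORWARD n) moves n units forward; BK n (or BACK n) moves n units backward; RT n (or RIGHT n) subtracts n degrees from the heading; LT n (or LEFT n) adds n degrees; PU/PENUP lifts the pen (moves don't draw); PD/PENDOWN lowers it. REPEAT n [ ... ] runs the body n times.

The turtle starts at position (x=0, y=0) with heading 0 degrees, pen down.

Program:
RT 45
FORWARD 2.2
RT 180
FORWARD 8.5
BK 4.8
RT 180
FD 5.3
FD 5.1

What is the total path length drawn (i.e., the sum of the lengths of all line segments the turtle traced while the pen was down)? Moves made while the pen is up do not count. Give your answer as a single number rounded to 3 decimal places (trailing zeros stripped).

Answer: 25.9

Derivation:
Executing turtle program step by step:
Start: pos=(0,0), heading=0, pen down
RT 45: heading 0 -> 315
FD 2.2: (0,0) -> (1.556,-1.556) [heading=315, draw]
RT 180: heading 315 -> 135
FD 8.5: (1.556,-1.556) -> (-4.455,4.455) [heading=135, draw]
BK 4.8: (-4.455,4.455) -> (-1.061,1.061) [heading=135, draw]
RT 180: heading 135 -> 315
FD 5.3: (-1.061,1.061) -> (2.687,-2.687) [heading=315, draw]
FD 5.1: (2.687,-2.687) -> (6.293,-6.293) [heading=315, draw]
Final: pos=(6.293,-6.293), heading=315, 5 segment(s) drawn

Segment lengths:
  seg 1: (0,0) -> (1.556,-1.556), length = 2.2
  seg 2: (1.556,-1.556) -> (-4.455,4.455), length = 8.5
  seg 3: (-4.455,4.455) -> (-1.061,1.061), length = 4.8
  seg 4: (-1.061,1.061) -> (2.687,-2.687), length = 5.3
  seg 5: (2.687,-2.687) -> (6.293,-6.293), length = 5.1
Total = 25.9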